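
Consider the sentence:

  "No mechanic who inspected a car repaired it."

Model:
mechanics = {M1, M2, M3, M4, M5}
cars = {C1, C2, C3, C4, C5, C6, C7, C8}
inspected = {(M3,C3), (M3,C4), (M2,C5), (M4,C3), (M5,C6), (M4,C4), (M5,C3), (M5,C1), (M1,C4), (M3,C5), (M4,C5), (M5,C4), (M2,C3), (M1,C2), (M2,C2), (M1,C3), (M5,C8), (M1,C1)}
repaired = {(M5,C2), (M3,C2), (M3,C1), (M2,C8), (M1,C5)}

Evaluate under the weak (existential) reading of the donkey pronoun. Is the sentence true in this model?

"it" takes "a car" as antecedent — a donkey pronoun bound across the clause boundary.
Truth condition: for no (m,c) with inspected(m,c) does repaired(m,c) hold.
Restrictor pairs — does the scope hold? (M1,C1):fails  (M1,C2):fails  (M1,C3):fails  (M1,C4):fails  (M2,C2):fails  (M2,C3):fails  (M2,C5):fails  (M3,C3):fails  (M3,C4):fails  (M3,C5):fails  (M4,C3):fails  (M4,C4):fails  (M4,C5):fails  (M5,C1):fails  (M5,C3):fails  (M5,C4):fails  (M5,C6):fails  (M5,C8):fails
Scope holds for no restrictor pair, so the sentence is true.

True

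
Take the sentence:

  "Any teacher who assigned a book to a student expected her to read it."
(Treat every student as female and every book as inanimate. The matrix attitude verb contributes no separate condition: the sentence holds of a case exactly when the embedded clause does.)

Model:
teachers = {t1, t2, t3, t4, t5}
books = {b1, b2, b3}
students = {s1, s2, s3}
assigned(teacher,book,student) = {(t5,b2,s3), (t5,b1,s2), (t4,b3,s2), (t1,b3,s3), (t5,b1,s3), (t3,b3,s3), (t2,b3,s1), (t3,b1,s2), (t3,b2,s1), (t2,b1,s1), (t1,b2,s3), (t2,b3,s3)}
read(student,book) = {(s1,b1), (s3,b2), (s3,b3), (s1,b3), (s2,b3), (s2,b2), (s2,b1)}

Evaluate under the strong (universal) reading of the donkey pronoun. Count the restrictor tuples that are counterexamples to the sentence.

"her" takes "a student" as antecedent and "it" takes "a book"; both are donkey pronouns co-varying with the restrictor.
Strong reading: for every (t,b,s) with assigned(t,b,s), read(s,b).
Restrictor triples: (t1,b2,s3)→read(s3,b2) ✓  (t1,b3,s3)→read(s3,b3) ✓  (t2,b1,s1)→read(s1,b1) ✓  (t2,b3,s1)→read(s1,b3) ✓  (t2,b3,s3)→read(s3,b3) ✓  (t3,b1,s2)→read(s2,b1) ✓  (t3,b2,s1)→read(s1,b2) ✗  (t3,b3,s3)→read(s3,b3) ✓  (t4,b3,s2)→read(s2,b3) ✓  (t5,b1,s2)→read(s2,b1) ✓  (t5,b1,s3)→read(s3,b1) ✗  (t5,b2,s3)→read(s3,b2) ✓
Counterexamples (restrictor triples failing the scope): 2.

2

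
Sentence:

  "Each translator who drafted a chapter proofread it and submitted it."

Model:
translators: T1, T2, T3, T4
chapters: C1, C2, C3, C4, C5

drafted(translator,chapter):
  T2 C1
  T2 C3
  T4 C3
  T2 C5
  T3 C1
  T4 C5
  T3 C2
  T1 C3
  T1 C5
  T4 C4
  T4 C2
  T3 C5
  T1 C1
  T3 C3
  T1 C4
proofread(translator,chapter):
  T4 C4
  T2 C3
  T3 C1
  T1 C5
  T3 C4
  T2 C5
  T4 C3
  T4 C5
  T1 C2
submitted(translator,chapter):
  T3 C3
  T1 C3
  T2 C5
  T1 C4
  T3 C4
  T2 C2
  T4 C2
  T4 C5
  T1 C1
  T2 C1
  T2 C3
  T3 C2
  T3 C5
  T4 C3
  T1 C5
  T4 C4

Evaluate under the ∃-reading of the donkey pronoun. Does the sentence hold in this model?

False

"it" takes "a chapter" as antecedent — a donkey pronoun bound across the clause boundary.
Weak reading: every translator t with some drafted-chapter has at least one drafted-chapter c such that proofread(t,c) ∧ submitted(t,c).
Per translator: T1:✓  T2:✓  T3:✗  T4:✓
T3 has no witness among its drafted-chapters.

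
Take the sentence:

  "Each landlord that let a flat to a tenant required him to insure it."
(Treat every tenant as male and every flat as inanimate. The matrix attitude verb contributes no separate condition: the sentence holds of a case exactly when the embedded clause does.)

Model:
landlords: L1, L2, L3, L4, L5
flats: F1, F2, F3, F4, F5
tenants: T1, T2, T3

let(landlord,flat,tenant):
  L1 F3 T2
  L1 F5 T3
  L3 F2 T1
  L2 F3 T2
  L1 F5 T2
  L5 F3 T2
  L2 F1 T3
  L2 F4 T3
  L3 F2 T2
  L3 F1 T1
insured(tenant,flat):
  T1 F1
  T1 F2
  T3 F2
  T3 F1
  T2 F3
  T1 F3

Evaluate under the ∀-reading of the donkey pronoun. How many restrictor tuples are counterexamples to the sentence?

"him" takes "a tenant" as antecedent and "it" takes "a flat"; both are donkey pronouns co-varying with the restrictor.
Strong reading: for every (l,f,t) with let(l,f,t), insured(t,f).
Restrictor triples: (L1,F3,T2)→insured(T2,F3) ✓  (L1,F5,T2)→insured(T2,F5) ✗  (L1,F5,T3)→insured(T3,F5) ✗  (L2,F1,T3)→insured(T3,F1) ✓  (L2,F3,T2)→insured(T2,F3) ✓  (L2,F4,T3)→insured(T3,F4) ✗  (L3,F1,T1)→insured(T1,F1) ✓  (L3,F2,T1)→insured(T1,F2) ✓  (L3,F2,T2)→insured(T2,F2) ✗  (L5,F3,T2)→insured(T2,F3) ✓
Counterexamples (restrictor triples failing the scope): 4.

4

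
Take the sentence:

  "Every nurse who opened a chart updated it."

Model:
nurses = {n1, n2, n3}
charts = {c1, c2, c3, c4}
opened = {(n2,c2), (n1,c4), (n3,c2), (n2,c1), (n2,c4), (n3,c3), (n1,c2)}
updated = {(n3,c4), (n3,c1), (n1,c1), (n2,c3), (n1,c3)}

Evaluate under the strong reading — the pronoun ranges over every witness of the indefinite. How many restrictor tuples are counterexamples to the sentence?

"it" takes "a chart" as antecedent — a donkey pronoun bound across the clause boundary.
Strong reading: for every (n,c) with opened(n,c), updated(n,c).
Restrictor pairs: (n1,c2) ✗  (n1,c4) ✗  (n2,c1) ✗  (n2,c2) ✗  (n2,c4) ✗  (n3,c2) ✗  (n3,c3) ✗
Counterexamples (restrictor pairs failing the scope): 7.

7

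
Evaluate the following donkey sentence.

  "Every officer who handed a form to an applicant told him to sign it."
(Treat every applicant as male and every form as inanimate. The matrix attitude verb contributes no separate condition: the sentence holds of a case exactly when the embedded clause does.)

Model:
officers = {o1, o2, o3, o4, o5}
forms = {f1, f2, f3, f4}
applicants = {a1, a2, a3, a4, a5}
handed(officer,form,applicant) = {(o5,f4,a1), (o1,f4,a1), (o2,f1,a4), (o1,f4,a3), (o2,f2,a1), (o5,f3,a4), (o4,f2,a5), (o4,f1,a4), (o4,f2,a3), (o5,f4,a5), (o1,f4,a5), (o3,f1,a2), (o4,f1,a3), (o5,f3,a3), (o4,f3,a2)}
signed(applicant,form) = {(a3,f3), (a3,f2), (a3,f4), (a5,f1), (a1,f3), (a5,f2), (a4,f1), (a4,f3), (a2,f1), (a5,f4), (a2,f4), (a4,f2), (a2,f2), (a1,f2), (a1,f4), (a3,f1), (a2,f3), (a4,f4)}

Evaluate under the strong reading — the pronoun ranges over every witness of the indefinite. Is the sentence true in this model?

True

"him" takes "an applicant" as antecedent and "it" takes "a form"; both are donkey pronouns co-varying with the restrictor.
Strong reading: for every (o,f,a) with handed(o,f,a), signed(a,f).
Restrictor triples: (o1,f4,a1)→signed(a1,f4) ✓  (o1,f4,a3)→signed(a3,f4) ✓  (o1,f4,a5)→signed(a5,f4) ✓  (o2,f1,a4)→signed(a4,f1) ✓  (o2,f2,a1)→signed(a1,f2) ✓  (o3,f1,a2)→signed(a2,f1) ✓  (o4,f1,a3)→signed(a3,f1) ✓  (o4,f1,a4)→signed(a4,f1) ✓  (o4,f2,a3)→signed(a3,f2) ✓  (o4,f2,a5)→signed(a5,f2) ✓  (o4,f3,a2)→signed(a2,f3) ✓  (o5,f3,a3)→signed(a3,f3) ✓  (o5,f3,a4)→signed(a4,f3) ✓  (o5,f4,a1)→signed(a1,f4) ✓  (o5,f4,a5)→signed(a5,f4) ✓
Every restrictor triple satisfies the scope.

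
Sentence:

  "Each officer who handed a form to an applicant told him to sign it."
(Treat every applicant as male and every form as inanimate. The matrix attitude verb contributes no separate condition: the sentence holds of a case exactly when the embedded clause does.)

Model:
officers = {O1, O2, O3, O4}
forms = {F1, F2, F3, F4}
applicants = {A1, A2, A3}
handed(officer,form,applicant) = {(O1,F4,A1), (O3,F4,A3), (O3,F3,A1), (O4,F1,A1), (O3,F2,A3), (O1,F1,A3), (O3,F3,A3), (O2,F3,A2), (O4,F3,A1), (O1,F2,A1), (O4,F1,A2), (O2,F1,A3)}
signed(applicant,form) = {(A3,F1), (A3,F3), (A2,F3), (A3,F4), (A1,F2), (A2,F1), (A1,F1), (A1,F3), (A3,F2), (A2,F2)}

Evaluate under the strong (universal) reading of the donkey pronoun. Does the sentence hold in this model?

"him" takes "an applicant" as antecedent and "it" takes "a form"; both are donkey pronouns co-varying with the restrictor.
Strong reading: for every (o,f,a) with handed(o,f,a), signed(a,f).
Restrictor triples: (O1,F1,A3)→signed(A3,F1) ✓  (O1,F2,A1)→signed(A1,F2) ✓  (O1,F4,A1)→signed(A1,F4) ✗  (O2,F1,A3)→signed(A3,F1) ✓  (O2,F3,A2)→signed(A2,F3) ✓  (O3,F2,A3)→signed(A3,F2) ✓  (O3,F3,A1)→signed(A1,F3) ✓  (O3,F3,A3)→signed(A3,F3) ✓  (O3,F4,A3)→signed(A3,F4) ✓  (O4,F1,A1)→signed(A1,F1) ✓  (O4,F1,A2)→signed(A2,F1) ✓  (O4,F3,A1)→signed(A1,F3) ✓
Counterexample: (O1,F4,A1) — signed(A1,F4) does not hold.

False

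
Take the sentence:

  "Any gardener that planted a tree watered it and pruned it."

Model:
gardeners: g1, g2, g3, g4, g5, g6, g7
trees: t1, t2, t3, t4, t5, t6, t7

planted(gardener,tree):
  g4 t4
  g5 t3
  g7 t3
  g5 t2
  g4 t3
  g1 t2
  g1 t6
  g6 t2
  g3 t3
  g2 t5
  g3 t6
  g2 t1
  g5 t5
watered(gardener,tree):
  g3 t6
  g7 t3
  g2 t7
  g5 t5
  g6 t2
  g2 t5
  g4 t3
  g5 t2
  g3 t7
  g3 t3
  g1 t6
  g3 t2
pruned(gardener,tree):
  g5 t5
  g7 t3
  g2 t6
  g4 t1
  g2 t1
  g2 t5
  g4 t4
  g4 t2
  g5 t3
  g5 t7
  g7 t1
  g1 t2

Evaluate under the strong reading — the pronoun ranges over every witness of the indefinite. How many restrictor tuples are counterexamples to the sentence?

10

"it" takes "a tree" as antecedent — a donkey pronoun bound across the clause boundary.
Strong reading: for every (g,t) with planted(g,t), watered(g,t) ∧ pruned(g,t).
Restrictor pairs: (g1,t2) ✗  (g1,t6) ✗  (g2,t1) ✗  (g2,t5) ✓  (g3,t3) ✗  (g3,t6) ✗  (g4,t3) ✗  (g4,t4) ✗  (g5,t2) ✗  (g5,t3) ✗  (g5,t5) ✓  (g6,t2) ✗  (g7,t3) ✓
Counterexamples (restrictor pairs failing the scope): 10.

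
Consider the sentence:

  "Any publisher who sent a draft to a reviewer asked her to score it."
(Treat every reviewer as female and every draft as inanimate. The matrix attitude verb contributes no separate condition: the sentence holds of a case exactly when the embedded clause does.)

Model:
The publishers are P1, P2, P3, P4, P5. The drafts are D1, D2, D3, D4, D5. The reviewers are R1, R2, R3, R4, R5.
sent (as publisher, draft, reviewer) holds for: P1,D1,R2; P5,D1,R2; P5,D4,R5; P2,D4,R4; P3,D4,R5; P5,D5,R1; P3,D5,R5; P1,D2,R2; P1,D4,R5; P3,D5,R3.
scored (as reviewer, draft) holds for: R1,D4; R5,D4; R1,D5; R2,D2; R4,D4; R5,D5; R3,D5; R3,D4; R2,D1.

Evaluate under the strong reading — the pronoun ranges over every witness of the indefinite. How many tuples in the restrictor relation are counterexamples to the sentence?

0

"her" takes "a reviewer" as antecedent and "it" takes "a draft"; both are donkey pronouns co-varying with the restrictor.
Strong reading: for every (p,d,r) with sent(p,d,r), scored(r,d).
Restrictor triples: (P1,D1,R2)→scored(R2,D1) ✓  (P1,D2,R2)→scored(R2,D2) ✓  (P1,D4,R5)→scored(R5,D4) ✓  (P2,D4,R4)→scored(R4,D4) ✓  (P3,D4,R5)→scored(R5,D4) ✓  (P3,D5,R3)→scored(R3,D5) ✓  (P3,D5,R5)→scored(R5,D5) ✓  (P5,D1,R2)→scored(R2,D1) ✓  (P5,D4,R5)→scored(R5,D4) ✓  (P5,D5,R1)→scored(R1,D5) ✓
Counterexamples (restrictor triples failing the scope): 0.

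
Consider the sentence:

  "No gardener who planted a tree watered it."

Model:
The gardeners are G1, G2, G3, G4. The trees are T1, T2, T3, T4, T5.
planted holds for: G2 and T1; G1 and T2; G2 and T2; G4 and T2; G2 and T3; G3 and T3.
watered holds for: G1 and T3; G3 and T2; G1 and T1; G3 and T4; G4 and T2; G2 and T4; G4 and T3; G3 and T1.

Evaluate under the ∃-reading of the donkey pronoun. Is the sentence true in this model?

"it" takes "a tree" as antecedent — a donkey pronoun bound across the clause boundary.
Truth condition: for no (g,t) with planted(g,t) does watered(g,t) hold.
Restrictor pairs — does the scope hold? (G1,T2):fails  (G2,T1):fails  (G2,T2):fails  (G2,T3):fails  (G3,T3):fails  (G4,T2):holds
Scope holds for 1 pair(s), so the sentence is false.

False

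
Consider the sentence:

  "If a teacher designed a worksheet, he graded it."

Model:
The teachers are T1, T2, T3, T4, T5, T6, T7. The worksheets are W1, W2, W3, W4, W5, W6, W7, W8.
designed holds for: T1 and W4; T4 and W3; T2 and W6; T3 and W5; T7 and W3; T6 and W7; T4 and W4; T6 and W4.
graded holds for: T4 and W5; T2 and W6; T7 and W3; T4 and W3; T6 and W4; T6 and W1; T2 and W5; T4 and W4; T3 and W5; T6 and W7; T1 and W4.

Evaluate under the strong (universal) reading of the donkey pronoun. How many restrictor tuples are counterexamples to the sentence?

0

"it" takes "a worksheet" as antecedent — a donkey pronoun bound across the clause boundary.
Strong reading: for every (t,w) with designed(t,w), graded(t,w).
Restrictor pairs: (T1,W4) ✓  (T2,W6) ✓  (T3,W5) ✓  (T4,W3) ✓  (T4,W4) ✓  (T6,W4) ✓  (T6,W7) ✓  (T7,W3) ✓
Counterexamples (restrictor pairs failing the scope): 0.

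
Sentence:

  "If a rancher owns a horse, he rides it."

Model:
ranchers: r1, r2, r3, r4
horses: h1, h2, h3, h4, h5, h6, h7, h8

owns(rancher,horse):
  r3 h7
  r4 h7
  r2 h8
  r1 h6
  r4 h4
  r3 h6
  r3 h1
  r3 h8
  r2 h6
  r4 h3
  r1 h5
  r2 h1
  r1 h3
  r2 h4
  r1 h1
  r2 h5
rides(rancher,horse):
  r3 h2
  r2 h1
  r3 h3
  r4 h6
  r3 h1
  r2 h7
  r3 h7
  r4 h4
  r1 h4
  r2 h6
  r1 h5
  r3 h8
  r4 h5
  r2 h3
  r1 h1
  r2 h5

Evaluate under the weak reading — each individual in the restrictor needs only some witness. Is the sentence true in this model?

"it" takes "a horse" as antecedent — a donkey pronoun bound across the clause boundary.
Weak reading: every rancher r with some owns-horse has at least one owns-horse h such that rides(r,h).
Per rancher: r1:✓  r2:✓  r3:✓  r4:✓
Every rancher in the restrictor has a witness.

True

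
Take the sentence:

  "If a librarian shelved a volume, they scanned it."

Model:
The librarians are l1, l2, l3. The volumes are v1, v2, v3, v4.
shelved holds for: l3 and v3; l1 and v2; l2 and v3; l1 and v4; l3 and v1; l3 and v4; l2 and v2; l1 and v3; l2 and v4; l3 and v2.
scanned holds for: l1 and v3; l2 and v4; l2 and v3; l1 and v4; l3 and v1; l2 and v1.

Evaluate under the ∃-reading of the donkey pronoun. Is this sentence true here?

"it" takes "a volume" as antecedent — a donkey pronoun bound across the clause boundary.
Weak reading: every librarian l with some shelved-volume has at least one shelved-volume v such that scanned(l,v).
Per librarian: l1:✓  l2:✓  l3:✓
Every librarian in the restrictor has a witness.

True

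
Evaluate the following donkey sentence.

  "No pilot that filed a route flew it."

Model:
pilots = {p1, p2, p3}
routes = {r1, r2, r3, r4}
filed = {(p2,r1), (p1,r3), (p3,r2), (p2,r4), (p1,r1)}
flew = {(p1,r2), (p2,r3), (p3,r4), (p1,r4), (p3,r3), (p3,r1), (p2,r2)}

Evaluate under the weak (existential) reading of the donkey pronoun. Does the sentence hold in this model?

"it" takes "a route" as antecedent — a donkey pronoun bound across the clause boundary.
Truth condition: for no (p,r) with filed(p,r) does flew(p,r) hold.
Restrictor pairs — does the scope hold? (p1,r1):fails  (p1,r3):fails  (p2,r1):fails  (p2,r4):fails  (p3,r2):fails
Scope holds for no restrictor pair, so the sentence is true.

True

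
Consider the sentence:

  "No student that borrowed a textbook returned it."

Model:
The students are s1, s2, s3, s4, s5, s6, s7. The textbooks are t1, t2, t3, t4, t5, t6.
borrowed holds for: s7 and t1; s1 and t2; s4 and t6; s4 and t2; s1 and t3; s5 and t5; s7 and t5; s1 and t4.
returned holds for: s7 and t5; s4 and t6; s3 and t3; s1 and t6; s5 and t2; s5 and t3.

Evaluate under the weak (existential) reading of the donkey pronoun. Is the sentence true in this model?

"it" takes "a textbook" as antecedent — a donkey pronoun bound across the clause boundary.
Truth condition: for no (s,t) with borrowed(s,t) does returned(s,t) hold.
Restrictor pairs — does the scope hold? (s1,t2):fails  (s1,t3):fails  (s1,t4):fails  (s4,t2):fails  (s4,t6):holds  (s5,t5):fails  (s7,t1):fails  (s7,t5):holds
Scope holds for 2 pair(s), so the sentence is false.

False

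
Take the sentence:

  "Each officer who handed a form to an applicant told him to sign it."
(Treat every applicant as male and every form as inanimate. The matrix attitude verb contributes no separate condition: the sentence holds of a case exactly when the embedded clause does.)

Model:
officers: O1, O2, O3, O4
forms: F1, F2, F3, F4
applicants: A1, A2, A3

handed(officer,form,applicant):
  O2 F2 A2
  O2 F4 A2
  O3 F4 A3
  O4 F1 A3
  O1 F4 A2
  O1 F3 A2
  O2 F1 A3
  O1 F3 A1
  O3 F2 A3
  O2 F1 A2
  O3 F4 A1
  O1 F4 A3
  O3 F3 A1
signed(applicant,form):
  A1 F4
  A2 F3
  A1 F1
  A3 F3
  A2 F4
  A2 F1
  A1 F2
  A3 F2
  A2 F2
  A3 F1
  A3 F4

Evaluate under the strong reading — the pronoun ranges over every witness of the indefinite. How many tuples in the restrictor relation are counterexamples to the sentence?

2

"him" takes "an applicant" as antecedent and "it" takes "a form"; both are donkey pronouns co-varying with the restrictor.
Strong reading: for every (o,f,a) with handed(o,f,a), signed(a,f).
Restrictor triples: (O1,F3,A1)→signed(A1,F3) ✗  (O1,F3,A2)→signed(A2,F3) ✓  (O1,F4,A2)→signed(A2,F4) ✓  (O1,F4,A3)→signed(A3,F4) ✓  (O2,F1,A2)→signed(A2,F1) ✓  (O2,F1,A3)→signed(A3,F1) ✓  (O2,F2,A2)→signed(A2,F2) ✓  (O2,F4,A2)→signed(A2,F4) ✓  (O3,F2,A3)→signed(A3,F2) ✓  (O3,F3,A1)→signed(A1,F3) ✗  (O3,F4,A1)→signed(A1,F4) ✓  (O3,F4,A3)→signed(A3,F4) ✓  (O4,F1,A3)→signed(A3,F1) ✓
Counterexamples (restrictor triples failing the scope): 2.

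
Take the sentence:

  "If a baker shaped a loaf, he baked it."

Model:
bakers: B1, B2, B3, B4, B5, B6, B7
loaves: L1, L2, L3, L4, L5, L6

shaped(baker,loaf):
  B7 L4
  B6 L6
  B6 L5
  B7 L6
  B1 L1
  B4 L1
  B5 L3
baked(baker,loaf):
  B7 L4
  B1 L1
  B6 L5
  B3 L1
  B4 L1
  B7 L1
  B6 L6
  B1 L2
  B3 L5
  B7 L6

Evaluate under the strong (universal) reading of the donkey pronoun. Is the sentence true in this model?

False

"it" takes "a loaf" as antecedent — a donkey pronoun bound across the clause boundary.
Strong reading: for every (b,l) with shaped(b,l), baked(b,l).
Restrictor pairs: (B1,L1) ✓  (B4,L1) ✓  (B5,L3) ✗  (B6,L5) ✓  (B6,L6) ✓  (B7,L4) ✓  (B7,L6) ✓
Counterexample: (B5,L3) is in shaped but fails the scope.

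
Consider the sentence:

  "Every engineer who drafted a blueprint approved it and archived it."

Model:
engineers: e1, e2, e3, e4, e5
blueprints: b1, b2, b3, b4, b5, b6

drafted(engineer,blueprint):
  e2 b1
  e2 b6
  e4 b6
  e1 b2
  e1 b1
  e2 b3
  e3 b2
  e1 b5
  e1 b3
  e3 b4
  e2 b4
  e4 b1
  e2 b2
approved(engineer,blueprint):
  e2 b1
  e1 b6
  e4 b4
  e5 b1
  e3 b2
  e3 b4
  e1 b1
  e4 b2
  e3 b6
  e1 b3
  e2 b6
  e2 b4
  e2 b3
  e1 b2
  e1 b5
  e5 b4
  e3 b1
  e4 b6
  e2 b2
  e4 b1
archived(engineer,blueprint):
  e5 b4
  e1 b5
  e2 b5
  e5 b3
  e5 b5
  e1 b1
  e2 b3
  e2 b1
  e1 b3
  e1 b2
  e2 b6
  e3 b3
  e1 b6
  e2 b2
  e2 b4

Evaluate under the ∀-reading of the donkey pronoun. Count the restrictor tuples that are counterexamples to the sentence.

4

"it" takes "a blueprint" as antecedent — a donkey pronoun bound across the clause boundary.
Strong reading: for every (e,b) with drafted(e,b), approved(e,b) ∧ archived(e,b).
Restrictor pairs: (e1,b1) ✓  (e1,b2) ✓  (e1,b3) ✓  (e1,b5) ✓  (e2,b1) ✓  (e2,b2) ✓  (e2,b3) ✓  (e2,b4) ✓  (e2,b6) ✓  (e3,b2) ✗  (e3,b4) ✗  (e4,b1) ✗  (e4,b6) ✗
Counterexamples (restrictor pairs failing the scope): 4.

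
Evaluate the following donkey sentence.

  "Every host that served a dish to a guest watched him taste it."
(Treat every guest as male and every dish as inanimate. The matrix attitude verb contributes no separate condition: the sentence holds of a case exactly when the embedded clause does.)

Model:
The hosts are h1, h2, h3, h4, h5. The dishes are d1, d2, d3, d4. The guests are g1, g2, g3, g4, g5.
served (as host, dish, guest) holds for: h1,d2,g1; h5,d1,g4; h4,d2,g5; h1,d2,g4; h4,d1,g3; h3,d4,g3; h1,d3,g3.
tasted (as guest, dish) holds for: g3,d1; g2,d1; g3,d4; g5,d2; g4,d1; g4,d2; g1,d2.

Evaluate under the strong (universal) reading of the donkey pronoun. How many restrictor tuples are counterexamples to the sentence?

1

"him" takes "a guest" as antecedent and "it" takes "a dish"; both are donkey pronouns co-varying with the restrictor.
Strong reading: for every (h,d,g) with served(h,d,g), tasted(g,d).
Restrictor triples: (h1,d2,g1)→tasted(g1,d2) ✓  (h1,d2,g4)→tasted(g4,d2) ✓  (h1,d3,g3)→tasted(g3,d3) ✗  (h3,d4,g3)→tasted(g3,d4) ✓  (h4,d1,g3)→tasted(g3,d1) ✓  (h4,d2,g5)→tasted(g5,d2) ✓  (h5,d1,g4)→tasted(g4,d1) ✓
Counterexamples (restrictor triples failing the scope): 1.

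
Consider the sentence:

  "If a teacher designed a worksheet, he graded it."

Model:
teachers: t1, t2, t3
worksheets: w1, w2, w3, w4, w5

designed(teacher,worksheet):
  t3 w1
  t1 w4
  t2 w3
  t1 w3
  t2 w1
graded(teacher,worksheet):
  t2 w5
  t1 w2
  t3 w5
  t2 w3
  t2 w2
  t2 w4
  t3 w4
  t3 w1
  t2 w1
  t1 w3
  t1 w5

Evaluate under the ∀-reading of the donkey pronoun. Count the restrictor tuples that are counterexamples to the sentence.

"it" takes "a worksheet" as antecedent — a donkey pronoun bound across the clause boundary.
Strong reading: for every (t,w) with designed(t,w), graded(t,w).
Restrictor pairs: (t1,w3) ✓  (t1,w4) ✗  (t2,w1) ✓  (t2,w3) ✓  (t3,w1) ✓
Counterexamples (restrictor pairs failing the scope): 1.

1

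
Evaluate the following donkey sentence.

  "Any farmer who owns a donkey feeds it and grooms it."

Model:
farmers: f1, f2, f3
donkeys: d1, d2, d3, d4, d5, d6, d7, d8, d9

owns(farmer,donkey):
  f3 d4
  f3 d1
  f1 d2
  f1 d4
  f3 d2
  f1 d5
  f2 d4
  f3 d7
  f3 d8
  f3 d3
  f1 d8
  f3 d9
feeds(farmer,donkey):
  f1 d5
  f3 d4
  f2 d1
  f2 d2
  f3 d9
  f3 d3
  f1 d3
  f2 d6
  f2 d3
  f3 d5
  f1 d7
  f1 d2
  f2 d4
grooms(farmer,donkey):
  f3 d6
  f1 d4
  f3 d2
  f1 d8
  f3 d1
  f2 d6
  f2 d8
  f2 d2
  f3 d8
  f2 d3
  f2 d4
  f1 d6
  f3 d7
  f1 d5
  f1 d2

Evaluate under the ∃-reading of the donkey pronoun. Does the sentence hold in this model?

"it" takes "a donkey" as antecedent — a donkey pronoun bound across the clause boundary.
Weak reading: every farmer f with some owns-donkey has at least one owns-donkey d such that feeds(f,d) ∧ grooms(f,d).
Per farmer: f1:✓  f2:✓  f3:✗
f3 has no witness among its owns-donkeys.

False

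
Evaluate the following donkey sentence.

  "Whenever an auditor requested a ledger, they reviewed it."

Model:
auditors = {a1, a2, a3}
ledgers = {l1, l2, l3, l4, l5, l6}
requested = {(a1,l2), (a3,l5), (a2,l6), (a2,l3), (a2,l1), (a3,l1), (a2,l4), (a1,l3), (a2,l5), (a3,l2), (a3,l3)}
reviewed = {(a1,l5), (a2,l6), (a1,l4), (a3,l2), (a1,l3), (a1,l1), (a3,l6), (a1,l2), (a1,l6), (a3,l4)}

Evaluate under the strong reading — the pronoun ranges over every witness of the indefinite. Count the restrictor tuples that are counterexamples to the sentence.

7

"it" takes "a ledger" as antecedent — a donkey pronoun bound across the clause boundary.
Strong reading: for every (a,l) with requested(a,l), reviewed(a,l).
Restrictor pairs: (a1,l2) ✓  (a1,l3) ✓  (a2,l1) ✗  (a2,l3) ✗  (a2,l4) ✗  (a2,l5) ✗  (a2,l6) ✓  (a3,l1) ✗  (a3,l2) ✓  (a3,l3) ✗  (a3,l5) ✗
Counterexamples (restrictor pairs failing the scope): 7.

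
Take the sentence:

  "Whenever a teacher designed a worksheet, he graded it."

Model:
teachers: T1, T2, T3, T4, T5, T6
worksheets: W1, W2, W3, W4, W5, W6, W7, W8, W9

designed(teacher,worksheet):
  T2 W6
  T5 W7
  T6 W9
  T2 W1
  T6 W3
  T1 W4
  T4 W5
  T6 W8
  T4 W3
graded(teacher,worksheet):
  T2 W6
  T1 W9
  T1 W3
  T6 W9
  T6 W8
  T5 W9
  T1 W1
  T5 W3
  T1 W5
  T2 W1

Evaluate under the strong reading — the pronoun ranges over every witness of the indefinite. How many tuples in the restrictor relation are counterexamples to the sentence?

5

"it" takes "a worksheet" as antecedent — a donkey pronoun bound across the clause boundary.
Strong reading: for every (t,w) with designed(t,w), graded(t,w).
Restrictor pairs: (T1,W4) ✗  (T2,W1) ✓  (T2,W6) ✓  (T4,W3) ✗  (T4,W5) ✗  (T5,W7) ✗  (T6,W3) ✗  (T6,W8) ✓  (T6,W9) ✓
Counterexamples (restrictor pairs failing the scope): 5.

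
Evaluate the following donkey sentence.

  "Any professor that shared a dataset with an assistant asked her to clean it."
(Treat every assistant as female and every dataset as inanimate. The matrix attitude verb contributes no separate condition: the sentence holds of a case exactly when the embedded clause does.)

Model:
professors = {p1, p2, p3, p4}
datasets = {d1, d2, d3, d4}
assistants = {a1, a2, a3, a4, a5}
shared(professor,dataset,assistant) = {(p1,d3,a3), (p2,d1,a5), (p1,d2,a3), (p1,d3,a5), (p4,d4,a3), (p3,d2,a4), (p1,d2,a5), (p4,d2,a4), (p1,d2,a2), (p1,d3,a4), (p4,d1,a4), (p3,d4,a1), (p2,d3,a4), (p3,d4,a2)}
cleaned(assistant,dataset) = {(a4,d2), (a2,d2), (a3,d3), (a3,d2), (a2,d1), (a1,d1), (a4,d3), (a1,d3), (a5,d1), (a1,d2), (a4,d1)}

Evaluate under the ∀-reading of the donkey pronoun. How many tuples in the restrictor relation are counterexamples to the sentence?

"her" takes "an assistant" as antecedent and "it" takes "a dataset"; both are donkey pronouns co-varying with the restrictor.
Strong reading: for every (p,d,a) with shared(p,d,a), cleaned(a,d).
Restrictor triples: (p1,d2,a2)→cleaned(a2,d2) ✓  (p1,d2,a3)→cleaned(a3,d2) ✓  (p1,d2,a5)→cleaned(a5,d2) ✗  (p1,d3,a3)→cleaned(a3,d3) ✓  (p1,d3,a4)→cleaned(a4,d3) ✓  (p1,d3,a5)→cleaned(a5,d3) ✗  (p2,d1,a5)→cleaned(a5,d1) ✓  (p2,d3,a4)→cleaned(a4,d3) ✓  (p3,d2,a4)→cleaned(a4,d2) ✓  (p3,d4,a1)→cleaned(a1,d4) ✗  (p3,d4,a2)→cleaned(a2,d4) ✗  (p4,d1,a4)→cleaned(a4,d1) ✓  (p4,d2,a4)→cleaned(a4,d2) ✓  (p4,d4,a3)→cleaned(a3,d4) ✗
Counterexamples (restrictor triples failing the scope): 5.

5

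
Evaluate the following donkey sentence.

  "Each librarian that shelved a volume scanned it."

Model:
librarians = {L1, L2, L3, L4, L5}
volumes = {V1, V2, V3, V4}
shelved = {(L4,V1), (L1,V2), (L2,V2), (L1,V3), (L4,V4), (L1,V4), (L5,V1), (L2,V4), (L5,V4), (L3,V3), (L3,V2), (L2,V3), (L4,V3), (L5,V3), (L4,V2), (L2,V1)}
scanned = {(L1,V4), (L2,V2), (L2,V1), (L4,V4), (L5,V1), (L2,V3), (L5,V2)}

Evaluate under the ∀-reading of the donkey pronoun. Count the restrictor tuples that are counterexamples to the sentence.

"it" takes "a volume" as antecedent — a donkey pronoun bound across the clause boundary.
Strong reading: for every (l,v) with shelved(l,v), scanned(l,v).
Restrictor pairs: (L1,V2) ✗  (L1,V3) ✗  (L1,V4) ✓  (L2,V1) ✓  (L2,V2) ✓  (L2,V3) ✓  (L2,V4) ✗  (L3,V2) ✗  (L3,V3) ✗  (L4,V1) ✗  (L4,V2) ✗  (L4,V3) ✗  (L4,V4) ✓  (L5,V1) ✓  (L5,V3) ✗  (L5,V4) ✗
Counterexamples (restrictor pairs failing the scope): 10.

10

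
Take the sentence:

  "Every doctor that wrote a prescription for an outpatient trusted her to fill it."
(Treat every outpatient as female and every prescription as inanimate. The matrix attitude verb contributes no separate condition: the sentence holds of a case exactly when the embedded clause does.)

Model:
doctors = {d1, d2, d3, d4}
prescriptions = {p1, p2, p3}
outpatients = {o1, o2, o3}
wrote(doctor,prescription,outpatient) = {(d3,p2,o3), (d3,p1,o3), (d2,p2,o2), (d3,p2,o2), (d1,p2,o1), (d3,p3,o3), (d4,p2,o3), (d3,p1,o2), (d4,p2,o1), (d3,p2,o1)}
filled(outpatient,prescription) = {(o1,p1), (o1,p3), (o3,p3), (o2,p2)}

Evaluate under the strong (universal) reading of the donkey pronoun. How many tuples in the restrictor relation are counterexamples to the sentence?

"her" takes "an outpatient" as antecedent and "it" takes "a prescription"; both are donkey pronouns co-varying with the restrictor.
Strong reading: for every (d,p,o) with wrote(d,p,o), filled(o,p).
Restrictor triples: (d1,p2,o1)→filled(o1,p2) ✗  (d2,p2,o2)→filled(o2,p2) ✓  (d3,p1,o2)→filled(o2,p1) ✗  (d3,p1,o3)→filled(o3,p1) ✗  (d3,p2,o1)→filled(o1,p2) ✗  (d3,p2,o2)→filled(o2,p2) ✓  (d3,p2,o3)→filled(o3,p2) ✗  (d3,p3,o3)→filled(o3,p3) ✓  (d4,p2,o1)→filled(o1,p2) ✗  (d4,p2,o3)→filled(o3,p2) ✗
Counterexamples (restrictor triples failing the scope): 7.

7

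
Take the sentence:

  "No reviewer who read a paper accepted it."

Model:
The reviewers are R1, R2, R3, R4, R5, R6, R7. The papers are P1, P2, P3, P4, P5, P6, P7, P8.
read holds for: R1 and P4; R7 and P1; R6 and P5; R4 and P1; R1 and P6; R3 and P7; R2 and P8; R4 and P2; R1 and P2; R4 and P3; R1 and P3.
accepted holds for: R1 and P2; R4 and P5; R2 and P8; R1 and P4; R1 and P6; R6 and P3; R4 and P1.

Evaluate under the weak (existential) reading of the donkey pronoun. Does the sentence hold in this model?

"it" takes "a paper" as antecedent — a donkey pronoun bound across the clause boundary.
Truth condition: for no (r,p) with read(r,p) does accepted(r,p) hold.
Restrictor pairs — does the scope hold? (R1,P2):holds  (R1,P3):fails  (R1,P4):holds  (R1,P6):holds  (R2,P8):holds  (R3,P7):fails  (R4,P1):holds  (R4,P2):fails  (R4,P3):fails  (R6,P5):fails  (R7,P1):fails
Scope holds for 5 pair(s), so the sentence is false.

False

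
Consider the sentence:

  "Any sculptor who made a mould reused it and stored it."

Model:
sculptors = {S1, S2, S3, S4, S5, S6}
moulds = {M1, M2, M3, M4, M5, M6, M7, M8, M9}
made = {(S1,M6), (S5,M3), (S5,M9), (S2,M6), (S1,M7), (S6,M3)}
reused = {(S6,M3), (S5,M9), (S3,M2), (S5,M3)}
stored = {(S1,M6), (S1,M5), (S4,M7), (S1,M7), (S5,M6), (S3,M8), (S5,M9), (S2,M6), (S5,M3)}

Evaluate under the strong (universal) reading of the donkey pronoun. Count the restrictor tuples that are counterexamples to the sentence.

"it" takes "a mould" as antecedent — a donkey pronoun bound across the clause boundary.
Strong reading: for every (s,m) with made(s,m), reused(s,m) ∧ stored(s,m).
Restrictor pairs: (S1,M6) ✗  (S1,M7) ✗  (S2,M6) ✗  (S5,M3) ✓  (S5,M9) ✓  (S6,M3) ✗
Counterexamples (restrictor pairs failing the scope): 4.

4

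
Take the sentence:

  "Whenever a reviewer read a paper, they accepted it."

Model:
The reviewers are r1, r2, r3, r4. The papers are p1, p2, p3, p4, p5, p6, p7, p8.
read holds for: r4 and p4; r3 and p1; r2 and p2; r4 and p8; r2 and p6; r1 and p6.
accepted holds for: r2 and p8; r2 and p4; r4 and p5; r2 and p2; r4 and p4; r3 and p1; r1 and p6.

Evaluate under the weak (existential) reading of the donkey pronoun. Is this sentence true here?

"it" takes "a paper" as antecedent — a donkey pronoun bound across the clause boundary.
Weak reading: every reviewer r with some read-paper has at least one read-paper p such that accepted(r,p).
Per reviewer: r1:✓  r2:✓  r3:✓  r4:✓
Every reviewer in the restrictor has a witness.

True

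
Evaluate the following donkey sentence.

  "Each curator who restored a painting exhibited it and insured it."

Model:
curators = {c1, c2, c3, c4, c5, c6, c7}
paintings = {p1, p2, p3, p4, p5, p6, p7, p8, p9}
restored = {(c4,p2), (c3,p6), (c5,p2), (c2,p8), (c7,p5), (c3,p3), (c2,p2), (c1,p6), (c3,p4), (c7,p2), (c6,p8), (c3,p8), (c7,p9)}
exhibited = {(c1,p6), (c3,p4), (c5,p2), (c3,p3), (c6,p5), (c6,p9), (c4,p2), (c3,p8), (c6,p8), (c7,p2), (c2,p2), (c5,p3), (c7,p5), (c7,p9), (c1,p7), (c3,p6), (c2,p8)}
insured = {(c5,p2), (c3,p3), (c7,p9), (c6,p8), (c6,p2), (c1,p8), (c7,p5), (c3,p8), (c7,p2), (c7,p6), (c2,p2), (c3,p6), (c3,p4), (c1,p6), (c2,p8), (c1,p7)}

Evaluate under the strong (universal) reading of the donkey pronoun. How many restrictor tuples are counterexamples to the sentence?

"it" takes "a painting" as antecedent — a donkey pronoun bound across the clause boundary.
Strong reading: for every (c,p) with restored(c,p), exhibited(c,p) ∧ insured(c,p).
Restrictor pairs: (c1,p6) ✓  (c2,p2) ✓  (c2,p8) ✓  (c3,p3) ✓  (c3,p4) ✓  (c3,p6) ✓  (c3,p8) ✓  (c4,p2) ✗  (c5,p2) ✓  (c6,p8) ✓  (c7,p2) ✓  (c7,p5) ✓  (c7,p9) ✓
Counterexamples (restrictor pairs failing the scope): 1.

1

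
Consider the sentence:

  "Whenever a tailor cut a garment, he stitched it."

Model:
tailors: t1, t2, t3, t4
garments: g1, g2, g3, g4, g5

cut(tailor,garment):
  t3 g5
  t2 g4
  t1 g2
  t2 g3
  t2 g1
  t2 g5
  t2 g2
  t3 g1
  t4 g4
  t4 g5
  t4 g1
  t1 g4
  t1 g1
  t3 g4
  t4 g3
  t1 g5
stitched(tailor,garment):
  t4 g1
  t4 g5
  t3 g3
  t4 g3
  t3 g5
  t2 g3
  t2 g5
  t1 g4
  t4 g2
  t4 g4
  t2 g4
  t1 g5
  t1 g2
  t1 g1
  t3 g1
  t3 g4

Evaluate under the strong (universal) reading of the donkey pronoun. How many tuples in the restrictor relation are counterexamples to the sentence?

"it" takes "a garment" as antecedent — a donkey pronoun bound across the clause boundary.
Strong reading: for every (t,g) with cut(t,g), stitched(t,g).
Restrictor pairs: (t1,g1) ✓  (t1,g2) ✓  (t1,g4) ✓  (t1,g5) ✓  (t2,g1) ✗  (t2,g2) ✗  (t2,g3) ✓  (t2,g4) ✓  (t2,g5) ✓  (t3,g1) ✓  (t3,g4) ✓  (t3,g5) ✓  (t4,g1) ✓  (t4,g3) ✓  (t4,g4) ✓  (t4,g5) ✓
Counterexamples (restrictor pairs failing the scope): 2.

2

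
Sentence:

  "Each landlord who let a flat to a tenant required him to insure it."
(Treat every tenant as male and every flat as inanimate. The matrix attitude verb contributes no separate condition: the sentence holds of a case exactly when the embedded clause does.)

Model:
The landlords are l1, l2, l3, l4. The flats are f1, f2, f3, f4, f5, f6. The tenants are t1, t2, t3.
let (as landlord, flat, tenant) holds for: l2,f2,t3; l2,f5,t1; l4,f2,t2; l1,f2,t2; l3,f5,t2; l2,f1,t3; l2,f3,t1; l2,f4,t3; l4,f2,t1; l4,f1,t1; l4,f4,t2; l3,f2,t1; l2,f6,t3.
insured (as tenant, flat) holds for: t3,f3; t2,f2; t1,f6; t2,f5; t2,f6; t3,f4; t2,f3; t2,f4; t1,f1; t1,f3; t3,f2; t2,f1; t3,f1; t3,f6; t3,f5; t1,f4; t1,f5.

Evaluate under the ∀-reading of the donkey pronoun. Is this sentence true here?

"him" takes "a tenant" as antecedent and "it" takes "a flat"; both are donkey pronouns co-varying with the restrictor.
Strong reading: for every (l,f,t) with let(l,f,t), insured(t,f).
Restrictor triples: (l1,f2,t2)→insured(t2,f2) ✓  (l2,f1,t3)→insured(t3,f1) ✓  (l2,f2,t3)→insured(t3,f2) ✓  (l2,f3,t1)→insured(t1,f3) ✓  (l2,f4,t3)→insured(t3,f4) ✓  (l2,f5,t1)→insured(t1,f5) ✓  (l2,f6,t3)→insured(t3,f6) ✓  (l3,f2,t1)→insured(t1,f2) ✗  (l3,f5,t2)→insured(t2,f5) ✓  (l4,f1,t1)→insured(t1,f1) ✓  (l4,f2,t1)→insured(t1,f2) ✗  (l4,f2,t2)→insured(t2,f2) ✓  (l4,f4,t2)→insured(t2,f4) ✓
Counterexample: (l3,f2,t1) — insured(t1,f2) does not hold.

False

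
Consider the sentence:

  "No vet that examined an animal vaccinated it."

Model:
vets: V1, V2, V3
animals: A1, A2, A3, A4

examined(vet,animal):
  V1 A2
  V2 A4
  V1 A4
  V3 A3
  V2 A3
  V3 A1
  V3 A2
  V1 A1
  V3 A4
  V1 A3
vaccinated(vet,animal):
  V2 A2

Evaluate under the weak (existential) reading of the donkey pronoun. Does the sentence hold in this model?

True

"it" takes "an animal" as antecedent — a donkey pronoun bound across the clause boundary.
Truth condition: for no (v,a) with examined(v,a) does vaccinated(v,a) hold.
Restrictor pairs — does the scope hold? (V1,A1):fails  (V1,A2):fails  (V1,A3):fails  (V1,A4):fails  (V2,A3):fails  (V2,A4):fails  (V3,A1):fails  (V3,A2):fails  (V3,A3):fails  (V3,A4):fails
Scope holds for no restrictor pair, so the sentence is true.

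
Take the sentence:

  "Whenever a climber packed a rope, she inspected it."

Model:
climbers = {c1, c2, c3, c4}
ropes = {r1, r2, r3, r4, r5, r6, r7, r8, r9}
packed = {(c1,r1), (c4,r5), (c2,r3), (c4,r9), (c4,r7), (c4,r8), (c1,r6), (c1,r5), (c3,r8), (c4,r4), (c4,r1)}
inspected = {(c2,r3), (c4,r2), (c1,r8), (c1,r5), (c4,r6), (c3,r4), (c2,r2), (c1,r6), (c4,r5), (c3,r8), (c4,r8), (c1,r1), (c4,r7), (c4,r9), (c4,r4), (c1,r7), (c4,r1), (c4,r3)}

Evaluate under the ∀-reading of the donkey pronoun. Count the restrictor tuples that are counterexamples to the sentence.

"it" takes "a rope" as antecedent — a donkey pronoun bound across the clause boundary.
Strong reading: for every (c,r) with packed(c,r), inspected(c,r).
Restrictor pairs: (c1,r1) ✓  (c1,r5) ✓  (c1,r6) ✓  (c2,r3) ✓  (c3,r8) ✓  (c4,r1) ✓  (c4,r4) ✓  (c4,r5) ✓  (c4,r7) ✓  (c4,r8) ✓  (c4,r9) ✓
Counterexamples (restrictor pairs failing the scope): 0.

0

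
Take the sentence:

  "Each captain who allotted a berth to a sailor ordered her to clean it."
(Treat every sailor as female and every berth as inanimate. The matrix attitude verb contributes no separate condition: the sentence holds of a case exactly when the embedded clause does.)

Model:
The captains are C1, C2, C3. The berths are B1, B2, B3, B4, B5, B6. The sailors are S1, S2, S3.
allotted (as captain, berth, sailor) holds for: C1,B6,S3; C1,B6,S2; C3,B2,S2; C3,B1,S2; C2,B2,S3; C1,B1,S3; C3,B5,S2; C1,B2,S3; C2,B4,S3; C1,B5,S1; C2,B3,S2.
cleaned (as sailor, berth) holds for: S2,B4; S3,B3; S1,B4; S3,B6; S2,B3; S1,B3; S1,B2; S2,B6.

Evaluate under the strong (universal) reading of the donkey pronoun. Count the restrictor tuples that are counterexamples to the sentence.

8

"her" takes "a sailor" as antecedent and "it" takes "a berth"; both are donkey pronouns co-varying with the restrictor.
Strong reading: for every (c,b,s) with allotted(c,b,s), cleaned(s,b).
Restrictor triples: (C1,B1,S3)→cleaned(S3,B1) ✗  (C1,B2,S3)→cleaned(S3,B2) ✗  (C1,B5,S1)→cleaned(S1,B5) ✗  (C1,B6,S2)→cleaned(S2,B6) ✓  (C1,B6,S3)→cleaned(S3,B6) ✓  (C2,B2,S3)→cleaned(S3,B2) ✗  (C2,B3,S2)→cleaned(S2,B3) ✓  (C2,B4,S3)→cleaned(S3,B4) ✗  (C3,B1,S2)→cleaned(S2,B1) ✗  (C3,B2,S2)→cleaned(S2,B2) ✗  (C3,B5,S2)→cleaned(S2,B5) ✗
Counterexamples (restrictor triples failing the scope): 8.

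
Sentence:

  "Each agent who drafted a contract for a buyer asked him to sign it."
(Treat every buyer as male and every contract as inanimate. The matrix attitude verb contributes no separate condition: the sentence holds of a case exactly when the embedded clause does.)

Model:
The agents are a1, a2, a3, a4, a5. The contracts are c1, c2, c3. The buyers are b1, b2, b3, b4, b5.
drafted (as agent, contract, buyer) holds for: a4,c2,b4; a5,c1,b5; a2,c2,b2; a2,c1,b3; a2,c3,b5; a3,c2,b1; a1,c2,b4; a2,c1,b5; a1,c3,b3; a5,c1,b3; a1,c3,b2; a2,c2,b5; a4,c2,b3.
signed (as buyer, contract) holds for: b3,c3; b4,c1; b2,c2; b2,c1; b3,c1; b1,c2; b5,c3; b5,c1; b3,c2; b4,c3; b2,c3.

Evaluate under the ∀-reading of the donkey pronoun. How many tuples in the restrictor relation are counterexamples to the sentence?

"him" takes "a buyer" as antecedent and "it" takes "a contract"; both are donkey pronouns co-varying with the restrictor.
Strong reading: for every (a,c,b) with drafted(a,c,b), signed(b,c).
Restrictor triples: (a1,c2,b4)→signed(b4,c2) ✗  (a1,c3,b2)→signed(b2,c3) ✓  (a1,c3,b3)→signed(b3,c3) ✓  (a2,c1,b3)→signed(b3,c1) ✓  (a2,c1,b5)→signed(b5,c1) ✓  (a2,c2,b2)→signed(b2,c2) ✓  (a2,c2,b5)→signed(b5,c2) ✗  (a2,c3,b5)→signed(b5,c3) ✓  (a3,c2,b1)→signed(b1,c2) ✓  (a4,c2,b3)→signed(b3,c2) ✓  (a4,c2,b4)→signed(b4,c2) ✗  (a5,c1,b3)→signed(b3,c1) ✓  (a5,c1,b5)→signed(b5,c1) ✓
Counterexamples (restrictor triples failing the scope): 3.

3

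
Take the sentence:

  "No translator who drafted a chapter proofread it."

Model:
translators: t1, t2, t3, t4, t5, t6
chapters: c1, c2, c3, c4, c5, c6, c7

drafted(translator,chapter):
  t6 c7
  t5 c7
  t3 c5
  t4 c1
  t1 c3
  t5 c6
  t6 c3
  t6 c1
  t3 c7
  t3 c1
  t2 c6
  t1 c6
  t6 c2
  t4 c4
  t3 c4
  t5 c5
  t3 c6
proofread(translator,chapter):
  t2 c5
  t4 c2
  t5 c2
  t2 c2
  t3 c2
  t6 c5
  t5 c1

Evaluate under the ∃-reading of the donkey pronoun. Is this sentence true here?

True

"it" takes "a chapter" as antecedent — a donkey pronoun bound across the clause boundary.
Truth condition: for no (t,c) with drafted(t,c) does proofread(t,c) hold.
Restrictor pairs — does the scope hold? (t1,c3):fails  (t1,c6):fails  (t2,c6):fails  (t3,c1):fails  (t3,c4):fails  (t3,c5):fails  (t3,c6):fails  (t3,c7):fails  (t4,c1):fails  (t4,c4):fails  (t5,c5):fails  (t5,c6):fails  (t5,c7):fails  (t6,c1):fails  (t6,c2):fails  (t6,c3):fails  (t6,c7):fails
Scope holds for no restrictor pair, so the sentence is true.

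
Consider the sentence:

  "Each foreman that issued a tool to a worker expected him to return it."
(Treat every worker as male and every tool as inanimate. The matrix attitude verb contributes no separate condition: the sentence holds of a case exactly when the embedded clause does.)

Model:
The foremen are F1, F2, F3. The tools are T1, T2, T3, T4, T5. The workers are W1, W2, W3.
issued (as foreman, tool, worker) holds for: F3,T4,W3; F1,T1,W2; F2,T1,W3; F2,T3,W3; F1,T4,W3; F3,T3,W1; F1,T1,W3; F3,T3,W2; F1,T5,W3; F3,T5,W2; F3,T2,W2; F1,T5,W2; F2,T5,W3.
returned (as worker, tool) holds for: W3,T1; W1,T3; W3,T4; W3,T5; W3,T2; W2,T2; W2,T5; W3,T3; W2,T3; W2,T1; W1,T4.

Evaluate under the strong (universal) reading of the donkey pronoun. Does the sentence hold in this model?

True

"him" takes "a worker" as antecedent and "it" takes "a tool"; both are donkey pronouns co-varying with the restrictor.
Strong reading: for every (f,t,w) with issued(f,t,w), returned(w,t).
Restrictor triples: (F1,T1,W2)→returned(W2,T1) ✓  (F1,T1,W3)→returned(W3,T1) ✓  (F1,T4,W3)→returned(W3,T4) ✓  (F1,T5,W2)→returned(W2,T5) ✓  (F1,T5,W3)→returned(W3,T5) ✓  (F2,T1,W3)→returned(W3,T1) ✓  (F2,T3,W3)→returned(W3,T3) ✓  (F2,T5,W3)→returned(W3,T5) ✓  (F3,T2,W2)→returned(W2,T2) ✓  (F3,T3,W1)→returned(W1,T3) ✓  (F3,T3,W2)→returned(W2,T3) ✓  (F3,T4,W3)→returned(W3,T4) ✓  (F3,T5,W2)→returned(W2,T5) ✓
Every restrictor triple satisfies the scope.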